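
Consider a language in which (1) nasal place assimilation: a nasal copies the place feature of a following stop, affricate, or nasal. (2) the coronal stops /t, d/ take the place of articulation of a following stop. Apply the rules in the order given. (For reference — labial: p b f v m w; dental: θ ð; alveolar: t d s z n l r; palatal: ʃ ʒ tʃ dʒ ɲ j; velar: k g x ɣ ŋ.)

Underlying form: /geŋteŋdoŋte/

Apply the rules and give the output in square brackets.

Rule 1: /ŋ/ before /t/ (alveolar) → [n]
Rule 1: /ŋ/ before /d/ (alveolar) → [n]
Rule 1: /ŋ/ before /t/ (alveolar) → [n]
After rule 1: gentendonte
Rule 2: no segment meets the rule's conditions; no change.

[gentendonte]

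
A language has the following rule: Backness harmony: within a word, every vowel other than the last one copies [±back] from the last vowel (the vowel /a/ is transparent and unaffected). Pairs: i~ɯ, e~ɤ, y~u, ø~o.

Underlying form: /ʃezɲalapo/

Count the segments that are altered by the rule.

1

/e/ harmonizes with /o/ ([+back]) → [ɤ]
1 segment changes.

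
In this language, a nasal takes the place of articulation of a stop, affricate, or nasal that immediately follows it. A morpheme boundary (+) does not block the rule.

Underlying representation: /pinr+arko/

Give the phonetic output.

no segment meets the rule's conditions; no change.

[pinr+arko]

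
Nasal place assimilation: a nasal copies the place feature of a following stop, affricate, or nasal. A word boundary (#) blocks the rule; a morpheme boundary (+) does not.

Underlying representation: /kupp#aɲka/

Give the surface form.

/ɲ/ before /k/ (velar) → [ŋ]

[kupp#aŋka]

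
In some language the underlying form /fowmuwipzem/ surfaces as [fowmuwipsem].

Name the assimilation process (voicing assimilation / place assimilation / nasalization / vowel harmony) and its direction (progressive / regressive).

voicing assimilation, progressive

/z/→[s].
Each target copies a feature from the preceding segment, so the direction is progressive.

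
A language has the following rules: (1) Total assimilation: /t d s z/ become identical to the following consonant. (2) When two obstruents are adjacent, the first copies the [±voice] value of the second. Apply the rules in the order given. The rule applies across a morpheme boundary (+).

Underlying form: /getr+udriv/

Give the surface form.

[gerr+urriv]

Rule 1: /t/ before /r/ → [r] (total assimilation)
Rule 1: /d/ before /r/ → [r] (total assimilation)
After rule 1: gerr+urriv
Rule 2: no segment meets the rule's conditions; no change.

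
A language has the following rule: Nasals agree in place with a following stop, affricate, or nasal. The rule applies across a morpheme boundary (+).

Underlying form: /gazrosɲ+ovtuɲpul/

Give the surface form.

[gazrosɲ+ovtumpul]

/ɲ/ before /p/ (labial) → [m]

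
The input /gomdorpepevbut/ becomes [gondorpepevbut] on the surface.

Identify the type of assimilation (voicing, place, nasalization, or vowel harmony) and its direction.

/m/→[n].
Each target copies a feature from the following segment, so the direction is regressive.

place assimilation, regressive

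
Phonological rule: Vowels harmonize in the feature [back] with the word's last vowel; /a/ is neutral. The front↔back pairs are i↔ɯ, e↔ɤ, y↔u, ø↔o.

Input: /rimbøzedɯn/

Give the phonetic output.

[rɯmbozɤdɯn]

/i/ harmonizes with /ɯ/ ([+back]) → [ɯ]
/ø/ harmonizes with /ɯ/ ([+back]) → [o]
/e/ harmonizes with /ɯ/ ([+back]) → [ɤ]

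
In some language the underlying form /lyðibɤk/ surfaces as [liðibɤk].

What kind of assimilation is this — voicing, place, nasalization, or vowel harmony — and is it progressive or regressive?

/y/→[i].
Vowels agree with the last vowel, so the harmony is regressive.

vowel harmony, regressive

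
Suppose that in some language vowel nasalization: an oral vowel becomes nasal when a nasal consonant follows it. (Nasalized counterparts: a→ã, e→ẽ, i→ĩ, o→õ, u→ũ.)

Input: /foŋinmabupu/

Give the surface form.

[fõŋĩnmabupu]

/o/ before nasal /ŋ/ → [õ]
/i/ before nasal /n/ → [ĩ]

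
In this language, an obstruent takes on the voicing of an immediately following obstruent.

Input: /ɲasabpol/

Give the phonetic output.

/b/ before /p/ (voiceless) → [p]

[ɲasappol]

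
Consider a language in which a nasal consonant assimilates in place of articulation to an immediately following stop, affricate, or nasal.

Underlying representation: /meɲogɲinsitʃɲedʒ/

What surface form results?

no segment meets the rule's conditions; no change.

[meɲogɲinsitʃɲedʒ]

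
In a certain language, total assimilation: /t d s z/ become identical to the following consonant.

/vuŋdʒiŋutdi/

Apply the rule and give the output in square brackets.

/t/ before /d/ → [d] (total assimilation)

[vuŋdʒiŋuddi]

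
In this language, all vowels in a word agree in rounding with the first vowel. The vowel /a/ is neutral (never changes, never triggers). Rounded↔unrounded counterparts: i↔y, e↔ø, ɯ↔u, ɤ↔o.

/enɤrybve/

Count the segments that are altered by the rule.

/y/ harmonizes with /e/ ([-round]) → [i]
1 segment changes.

1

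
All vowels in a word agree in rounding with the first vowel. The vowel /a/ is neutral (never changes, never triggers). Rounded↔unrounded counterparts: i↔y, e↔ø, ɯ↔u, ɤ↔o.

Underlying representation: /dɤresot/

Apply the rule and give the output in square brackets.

/o/ harmonizes with /ɤ/ ([-round]) → [ɤ]

[dɤresɤt]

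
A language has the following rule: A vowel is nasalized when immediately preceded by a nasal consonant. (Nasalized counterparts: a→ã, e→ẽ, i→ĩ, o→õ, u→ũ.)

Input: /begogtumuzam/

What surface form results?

[begogtumũzam]

/u/ after nasal /m/ → [ũ]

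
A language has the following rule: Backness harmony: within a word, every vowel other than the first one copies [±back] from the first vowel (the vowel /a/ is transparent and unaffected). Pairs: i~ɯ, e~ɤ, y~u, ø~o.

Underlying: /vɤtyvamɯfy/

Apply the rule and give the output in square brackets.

[vɤtuvamɯfu]

/y/ harmonizes with /ɤ/ ([+back]) → [u]
/y/ harmonizes with /ɤ/ ([+back]) → [u]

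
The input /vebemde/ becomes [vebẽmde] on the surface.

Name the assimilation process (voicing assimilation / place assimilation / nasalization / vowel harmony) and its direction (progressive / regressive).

nasalization, regressive

/e/→[ẽ].
Each target copies a feature from the following segment, so the direction is regressive.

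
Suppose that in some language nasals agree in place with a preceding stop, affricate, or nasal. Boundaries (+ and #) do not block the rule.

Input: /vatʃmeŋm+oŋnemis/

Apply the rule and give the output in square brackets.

[vatʃɲeŋŋ+oŋŋemis]

/m/ after /tʃ/ (palatal) → [ɲ]
/m/ after /ŋ/ (velar) → [ŋ]
/n/ after /ŋ/ (velar) → [ŋ]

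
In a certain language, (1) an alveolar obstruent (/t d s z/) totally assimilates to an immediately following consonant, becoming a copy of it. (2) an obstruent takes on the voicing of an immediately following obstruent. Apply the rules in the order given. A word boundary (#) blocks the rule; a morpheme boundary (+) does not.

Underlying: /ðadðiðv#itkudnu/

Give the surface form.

[ðaððiðv#ikkunnu]

Rule 1: /d/ before /ð/ → [ð] (total assimilation)
Rule 1: /t/ before /k/ → [k] (total assimilation)
Rule 1: /d/ before /n/ → [n] (total assimilation)
After rule 1: ðaððiðv#ikkunnu
Rule 2: no segment meets the rule's conditions; no change.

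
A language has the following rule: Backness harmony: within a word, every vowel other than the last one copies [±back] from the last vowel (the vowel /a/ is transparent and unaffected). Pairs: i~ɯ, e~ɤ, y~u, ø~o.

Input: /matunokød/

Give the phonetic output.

/u/ harmonizes with /ø/ ([-back]) → [y]
/o/ harmonizes with /ø/ ([-back]) → [ø]

[matynøkød]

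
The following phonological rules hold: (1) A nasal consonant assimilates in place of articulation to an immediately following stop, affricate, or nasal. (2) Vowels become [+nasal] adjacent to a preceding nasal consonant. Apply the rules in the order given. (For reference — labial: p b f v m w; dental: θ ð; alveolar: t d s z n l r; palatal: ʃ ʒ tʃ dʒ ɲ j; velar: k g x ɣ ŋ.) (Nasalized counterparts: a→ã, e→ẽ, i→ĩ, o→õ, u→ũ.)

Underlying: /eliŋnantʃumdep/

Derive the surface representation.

[elinnãɲtʃundep]

Rule 1: /ŋ/ before /n/ (alveolar) → [n]
Rule 1: /n/ before /tʃ/ (palatal) → [ɲ]
Rule 1: /m/ before /d/ (alveolar) → [n]
After rule 1: elinnaɲtʃundep
Rule 2: /a/ after nasal /n/ → [ã]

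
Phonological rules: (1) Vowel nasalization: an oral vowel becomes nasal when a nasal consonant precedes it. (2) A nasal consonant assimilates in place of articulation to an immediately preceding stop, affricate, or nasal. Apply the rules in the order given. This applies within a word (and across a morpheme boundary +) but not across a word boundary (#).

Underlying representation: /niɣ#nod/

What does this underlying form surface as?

[nĩɣ#nõd]

Rule 1: /i/ after nasal /n/ → [ĩ]
Rule 1: /o/ after nasal /n/ → [õ]
After rule 1: nĩɣ#nõd
Rule 2: no segment meets the rule's conditions; no change.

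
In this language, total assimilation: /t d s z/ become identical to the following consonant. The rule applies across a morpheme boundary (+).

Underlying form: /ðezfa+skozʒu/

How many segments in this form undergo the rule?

3

/z/ before /f/ → [f] (total assimilation)
/s/ before /k/ → [k] (total assimilation)
/z/ before /ʒ/ → [ʒ] (total assimilation)
3 segments change.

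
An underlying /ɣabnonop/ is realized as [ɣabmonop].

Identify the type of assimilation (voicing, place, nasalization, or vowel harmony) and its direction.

/n/→[m].
Each target copies a feature from the preceding segment, so the direction is progressive.

place assimilation, progressive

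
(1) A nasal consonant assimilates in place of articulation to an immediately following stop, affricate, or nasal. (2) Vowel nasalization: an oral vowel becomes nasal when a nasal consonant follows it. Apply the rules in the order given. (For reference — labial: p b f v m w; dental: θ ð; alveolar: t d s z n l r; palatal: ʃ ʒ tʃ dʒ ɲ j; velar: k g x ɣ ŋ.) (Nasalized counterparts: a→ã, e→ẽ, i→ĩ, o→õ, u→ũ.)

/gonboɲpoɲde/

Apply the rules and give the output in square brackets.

Rule 1: /n/ before /b/ (labial) → [m]
Rule 1: /ɲ/ before /p/ (labial) → [m]
Rule 1: /ɲ/ before /d/ (alveolar) → [n]
After rule 1: gombomponde
Rule 2: /o/ before nasal /m/ → [õ]
Rule 2: /o/ before nasal /m/ → [õ]
Rule 2: /o/ before nasal /n/ → [õ]

[gõmbõmpõnde]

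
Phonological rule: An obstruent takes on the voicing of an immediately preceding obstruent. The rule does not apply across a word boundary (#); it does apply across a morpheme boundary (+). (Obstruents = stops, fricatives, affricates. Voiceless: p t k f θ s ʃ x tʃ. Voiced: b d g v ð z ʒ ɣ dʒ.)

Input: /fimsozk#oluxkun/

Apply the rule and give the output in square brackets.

[fimsozg#oluxkun]

/k/ after /z/ (voiced) → [g]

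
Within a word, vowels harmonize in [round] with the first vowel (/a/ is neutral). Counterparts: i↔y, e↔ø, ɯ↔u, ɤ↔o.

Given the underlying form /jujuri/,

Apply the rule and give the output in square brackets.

/i/ harmonizes with /u/ ([+round]) → [y]

[jujury]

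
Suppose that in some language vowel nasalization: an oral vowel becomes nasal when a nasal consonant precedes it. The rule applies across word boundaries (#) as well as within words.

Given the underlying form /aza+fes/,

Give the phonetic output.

no segment meets the rule's conditions; no change.

[aza+fes]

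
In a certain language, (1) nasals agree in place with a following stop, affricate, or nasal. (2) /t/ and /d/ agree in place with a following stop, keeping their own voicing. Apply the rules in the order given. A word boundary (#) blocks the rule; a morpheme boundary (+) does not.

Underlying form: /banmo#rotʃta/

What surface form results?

[bammo#rotʃta]

Rule 1: /n/ before /m/ (labial) → [m]
After rule 1: bammo#rotʃta
Rule 2: no segment meets the rule's conditions; no change.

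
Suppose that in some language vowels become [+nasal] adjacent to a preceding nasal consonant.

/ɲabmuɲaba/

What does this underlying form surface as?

[ɲãbmũɲãba]

/a/ after nasal /ɲ/ → [ã]
/u/ after nasal /m/ → [ũ]
/a/ after nasal /ɲ/ → [ã]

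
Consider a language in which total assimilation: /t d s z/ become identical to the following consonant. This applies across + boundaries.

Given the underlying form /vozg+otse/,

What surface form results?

[vogg+osse]

/z/ before /g/ → [g] (total assimilation)
/t/ before /s/ → [s] (total assimilation)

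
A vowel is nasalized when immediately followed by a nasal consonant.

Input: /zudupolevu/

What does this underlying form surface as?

[zudupolevu]

no segment meets the rule's conditions; no change.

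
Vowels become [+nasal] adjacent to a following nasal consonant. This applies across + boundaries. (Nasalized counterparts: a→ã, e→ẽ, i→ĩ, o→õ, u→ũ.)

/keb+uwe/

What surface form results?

[keb+uwe]

no segment meets the rule's conditions; no change.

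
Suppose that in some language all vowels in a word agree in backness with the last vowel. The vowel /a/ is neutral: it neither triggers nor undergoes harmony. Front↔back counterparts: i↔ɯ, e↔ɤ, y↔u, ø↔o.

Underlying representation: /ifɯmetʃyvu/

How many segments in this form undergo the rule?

/i/ harmonizes with /u/ ([+back]) → [ɯ]
/e/ harmonizes with /u/ ([+back]) → [ɤ]
/y/ harmonizes with /u/ ([+back]) → [u]
3 segments change.

3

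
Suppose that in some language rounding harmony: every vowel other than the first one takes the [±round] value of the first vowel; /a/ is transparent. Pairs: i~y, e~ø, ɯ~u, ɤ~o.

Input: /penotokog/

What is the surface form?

[penɤtɤkɤg]

/o/ harmonizes with /e/ ([-round]) → [ɤ]
/o/ harmonizes with /e/ ([-round]) → [ɤ]
/o/ harmonizes with /e/ ([-round]) → [ɤ]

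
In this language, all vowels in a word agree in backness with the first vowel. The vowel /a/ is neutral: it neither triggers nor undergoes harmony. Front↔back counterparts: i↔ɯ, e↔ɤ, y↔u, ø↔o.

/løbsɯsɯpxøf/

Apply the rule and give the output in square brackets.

/ɯ/ harmonizes with /ø/ ([-back]) → [i]
/ɯ/ harmonizes with /ø/ ([-back]) → [i]

[løbsisipxøf]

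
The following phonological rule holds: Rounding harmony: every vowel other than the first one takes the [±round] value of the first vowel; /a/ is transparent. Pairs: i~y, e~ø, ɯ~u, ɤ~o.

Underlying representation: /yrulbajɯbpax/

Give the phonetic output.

/ɯ/ harmonizes with /y/ ([+round]) → [u]

[yrulbajubpax]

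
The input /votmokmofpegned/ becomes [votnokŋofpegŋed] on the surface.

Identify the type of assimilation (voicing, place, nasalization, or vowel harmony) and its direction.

/m/→[n] /m/→[ŋ] /n/→[ŋ].
Each target copies a feature from the preceding segment, so the direction is progressive.

place assimilation, progressive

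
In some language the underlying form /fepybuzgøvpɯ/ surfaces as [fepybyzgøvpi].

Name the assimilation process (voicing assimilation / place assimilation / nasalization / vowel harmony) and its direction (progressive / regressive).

vowel harmony, progressive

/u/→[y] /ɯ/→[i].
Vowels agree with the first vowel, so the harmony is progressive.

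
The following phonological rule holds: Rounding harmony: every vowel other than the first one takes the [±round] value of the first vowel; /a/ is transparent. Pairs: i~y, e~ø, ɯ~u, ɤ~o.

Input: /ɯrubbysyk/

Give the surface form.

[ɯrɯbbisik]

/u/ harmonizes with /ɯ/ ([-round]) → [ɯ]
/y/ harmonizes with /ɯ/ ([-round]) → [i]
/y/ harmonizes with /ɯ/ ([-round]) → [i]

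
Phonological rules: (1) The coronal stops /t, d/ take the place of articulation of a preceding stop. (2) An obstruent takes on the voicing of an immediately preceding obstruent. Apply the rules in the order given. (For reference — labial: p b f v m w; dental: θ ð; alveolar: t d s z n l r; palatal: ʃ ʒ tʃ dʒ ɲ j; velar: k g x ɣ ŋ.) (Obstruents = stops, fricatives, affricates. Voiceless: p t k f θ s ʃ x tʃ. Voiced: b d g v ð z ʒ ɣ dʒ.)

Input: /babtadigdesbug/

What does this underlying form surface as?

[babbadiggespug]

Rule 1: /t/ after /b/ (labial) → [p]
Rule 1: /d/ after /g/ (velar) → [g]
After rule 1: babpadiggesbug
Rule 2: /p/ after /b/ (voiced) → [b]
Rule 2: /b/ after /s/ (voiceless) → [p]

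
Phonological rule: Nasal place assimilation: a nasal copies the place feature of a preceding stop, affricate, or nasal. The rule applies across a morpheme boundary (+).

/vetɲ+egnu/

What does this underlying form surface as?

/ɲ/ after /t/ (alveolar) → [n]
/n/ after /g/ (velar) → [ŋ]

[vetn+egŋu]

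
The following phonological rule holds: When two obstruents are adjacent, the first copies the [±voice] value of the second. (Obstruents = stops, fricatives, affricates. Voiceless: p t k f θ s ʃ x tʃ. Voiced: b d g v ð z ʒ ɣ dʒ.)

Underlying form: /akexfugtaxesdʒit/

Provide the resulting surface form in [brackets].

[akexfuktaxezdʒit]

/g/ before /t/ (voiceless) → [k]
/s/ before /dʒ/ (voiced) → [z]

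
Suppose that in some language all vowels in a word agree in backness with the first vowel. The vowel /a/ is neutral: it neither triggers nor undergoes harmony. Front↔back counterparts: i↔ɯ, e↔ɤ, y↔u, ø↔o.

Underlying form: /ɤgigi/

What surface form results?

[ɤgɯgɯ]

/i/ harmonizes with /ɤ/ ([+back]) → [ɯ]
/i/ harmonizes with /ɤ/ ([+back]) → [ɯ]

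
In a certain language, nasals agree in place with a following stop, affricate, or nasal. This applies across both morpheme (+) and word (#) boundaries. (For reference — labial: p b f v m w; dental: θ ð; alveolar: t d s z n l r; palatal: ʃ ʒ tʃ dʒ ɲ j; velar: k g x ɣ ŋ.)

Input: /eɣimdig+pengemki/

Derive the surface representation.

/m/ before /d/ (alveolar) → [n]
/n/ before /g/ (velar) → [ŋ]
/m/ before /k/ (velar) → [ŋ]

[eɣindig+peŋgeŋki]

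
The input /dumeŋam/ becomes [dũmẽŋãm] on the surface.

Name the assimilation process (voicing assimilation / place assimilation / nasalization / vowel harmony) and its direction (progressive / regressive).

/u/→[ũ] /e/→[ẽ] /a/→[ã].
Each target copies a feature from the following segment, so the direction is regressive.

nasalization, regressive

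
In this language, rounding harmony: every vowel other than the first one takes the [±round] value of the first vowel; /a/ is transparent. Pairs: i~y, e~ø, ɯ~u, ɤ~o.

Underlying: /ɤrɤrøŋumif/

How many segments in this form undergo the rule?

2

/ø/ harmonizes with /ɤ/ ([-round]) → [e]
/u/ harmonizes with /ɤ/ ([-round]) → [ɯ]
2 segments change.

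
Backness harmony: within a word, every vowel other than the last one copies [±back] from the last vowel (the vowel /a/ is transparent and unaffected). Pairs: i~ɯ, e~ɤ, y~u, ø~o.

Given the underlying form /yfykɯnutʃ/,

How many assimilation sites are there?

2

/y/ harmonizes with /u/ ([+back]) → [u]
/y/ harmonizes with /u/ ([+back]) → [u]
2 segments change.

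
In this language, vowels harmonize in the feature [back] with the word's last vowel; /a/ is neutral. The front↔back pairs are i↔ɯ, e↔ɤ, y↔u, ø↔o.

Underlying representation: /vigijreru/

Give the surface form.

[vɯgɯjrɤru]

/i/ harmonizes with /u/ ([+back]) → [ɯ]
/i/ harmonizes with /u/ ([+back]) → [ɯ]
/e/ harmonizes with /u/ ([+back]) → [ɤ]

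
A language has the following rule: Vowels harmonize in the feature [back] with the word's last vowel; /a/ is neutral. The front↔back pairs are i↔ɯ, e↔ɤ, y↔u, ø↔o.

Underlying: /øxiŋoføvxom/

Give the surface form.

[oxɯŋofovxom]

/ø/ harmonizes with /o/ ([+back]) → [o]
/i/ harmonizes with /o/ ([+back]) → [ɯ]
/ø/ harmonizes with /o/ ([+back]) → [o]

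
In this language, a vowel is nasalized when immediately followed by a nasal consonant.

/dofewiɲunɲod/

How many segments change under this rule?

2

/i/ before nasal /ɲ/ → [ĩ]
/u/ before nasal /n/ → [ũ]
2 segments change.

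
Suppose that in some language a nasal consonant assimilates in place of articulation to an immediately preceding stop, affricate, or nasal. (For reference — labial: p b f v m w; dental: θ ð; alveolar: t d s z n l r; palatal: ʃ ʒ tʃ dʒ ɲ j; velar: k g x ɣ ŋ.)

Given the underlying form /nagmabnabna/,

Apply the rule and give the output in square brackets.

[nagŋabmabma]

/m/ after /g/ (velar) → [ŋ]
/n/ after /b/ (labial) → [m]
/n/ after /b/ (labial) → [m]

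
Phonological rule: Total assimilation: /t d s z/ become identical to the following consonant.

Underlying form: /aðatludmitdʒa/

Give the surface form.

[aðallummidʒdʒa]

/t/ before /l/ → [l] (total assimilation)
/d/ before /m/ → [m] (total assimilation)
/t/ before /dʒ/ → [dʒ] (total assimilation)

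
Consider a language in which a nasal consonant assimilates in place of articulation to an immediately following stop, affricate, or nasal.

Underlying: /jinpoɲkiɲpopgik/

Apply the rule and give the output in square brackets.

/n/ before /p/ (labial) → [m]
/ɲ/ before /k/ (velar) → [ŋ]
/ɲ/ before /p/ (labial) → [m]

[jimpoŋkimpopgik]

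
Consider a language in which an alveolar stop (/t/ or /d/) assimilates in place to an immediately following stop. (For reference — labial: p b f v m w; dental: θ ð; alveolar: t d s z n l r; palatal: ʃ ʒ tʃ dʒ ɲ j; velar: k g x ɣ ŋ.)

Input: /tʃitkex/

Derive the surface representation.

[tʃikkex]

/t/ before /k/ (velar) → [k]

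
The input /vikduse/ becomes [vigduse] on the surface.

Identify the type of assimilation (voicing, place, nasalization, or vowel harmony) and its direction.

/k/→[g].
Each target copies a feature from the following segment, so the direction is regressive.

voicing assimilation, regressive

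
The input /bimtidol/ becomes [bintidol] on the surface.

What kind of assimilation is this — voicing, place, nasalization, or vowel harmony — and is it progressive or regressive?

place assimilation, regressive

/m/→[n].
Each target copies a feature from the following segment, so the direction is regressive.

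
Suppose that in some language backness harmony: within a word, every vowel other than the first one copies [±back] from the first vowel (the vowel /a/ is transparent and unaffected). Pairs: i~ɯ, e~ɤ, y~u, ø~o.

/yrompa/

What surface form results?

[yrømpa]

/o/ harmonizes with /y/ ([-back]) → [ø]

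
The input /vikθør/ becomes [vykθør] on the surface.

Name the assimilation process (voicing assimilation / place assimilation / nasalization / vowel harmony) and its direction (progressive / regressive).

/i/→[y].
Vowels agree with the last vowel, so the harmony is regressive.

vowel harmony, regressive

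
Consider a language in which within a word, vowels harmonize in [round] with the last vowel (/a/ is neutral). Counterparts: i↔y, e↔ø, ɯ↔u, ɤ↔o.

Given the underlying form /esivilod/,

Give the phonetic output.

/e/ harmonizes with /o/ ([+round]) → [ø]
/i/ harmonizes with /o/ ([+round]) → [y]
/i/ harmonizes with /o/ ([+round]) → [y]

[øsyvylod]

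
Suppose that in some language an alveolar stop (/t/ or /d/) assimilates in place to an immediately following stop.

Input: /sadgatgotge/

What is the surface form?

[saggakgokge]

/d/ before /g/ (velar) → [g]
/t/ before /g/ (velar) → [k]
/t/ before /g/ (velar) → [k]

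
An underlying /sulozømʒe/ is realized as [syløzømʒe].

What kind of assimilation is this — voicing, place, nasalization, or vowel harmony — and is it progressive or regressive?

/u/→[y] /o/→[ø].
Vowels agree with the last vowel, so the harmony is regressive.

vowel harmony, regressive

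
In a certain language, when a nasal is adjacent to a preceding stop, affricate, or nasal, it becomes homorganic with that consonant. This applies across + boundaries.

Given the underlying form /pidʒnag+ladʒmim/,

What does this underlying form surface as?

/n/ after /dʒ/ (palatal) → [ɲ]
/m/ after /dʒ/ (palatal) → [ɲ]

[pidʒɲag+ladʒɲim]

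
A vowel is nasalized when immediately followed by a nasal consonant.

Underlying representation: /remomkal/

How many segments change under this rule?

2

/e/ before nasal /m/ → [ẽ]
/o/ before nasal /m/ → [õ]
2 segments change.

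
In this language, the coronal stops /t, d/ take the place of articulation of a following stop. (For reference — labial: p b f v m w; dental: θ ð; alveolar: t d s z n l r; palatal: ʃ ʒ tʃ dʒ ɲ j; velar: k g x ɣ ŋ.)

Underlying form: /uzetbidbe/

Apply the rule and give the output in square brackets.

/t/ before /b/ (labial) → [p]
/d/ before /b/ (labial) → [b]

[uzepbibbe]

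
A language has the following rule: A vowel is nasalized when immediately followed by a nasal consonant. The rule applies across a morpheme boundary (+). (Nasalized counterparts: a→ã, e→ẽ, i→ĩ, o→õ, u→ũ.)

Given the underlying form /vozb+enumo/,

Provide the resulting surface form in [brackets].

[vozb+ẽnũmo]

/e/ before nasal /n/ → [ẽ]
/u/ before nasal /m/ → [ũ]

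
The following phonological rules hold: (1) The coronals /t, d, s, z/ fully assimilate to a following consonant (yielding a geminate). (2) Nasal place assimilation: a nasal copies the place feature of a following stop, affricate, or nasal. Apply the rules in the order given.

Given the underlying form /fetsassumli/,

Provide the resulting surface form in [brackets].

[fessassumli]

Rule 1: /t/ before /s/ → [s] (total assimilation)
After rule 1: fessassumli
Rule 2: no segment meets the rule's conditions; no change.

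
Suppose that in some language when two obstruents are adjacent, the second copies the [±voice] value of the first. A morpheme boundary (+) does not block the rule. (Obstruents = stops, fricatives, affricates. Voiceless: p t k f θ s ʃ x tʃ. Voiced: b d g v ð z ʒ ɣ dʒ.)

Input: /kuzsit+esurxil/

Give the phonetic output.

/s/ after /z/ (voiced) → [z]

[kuzzit+esurxil]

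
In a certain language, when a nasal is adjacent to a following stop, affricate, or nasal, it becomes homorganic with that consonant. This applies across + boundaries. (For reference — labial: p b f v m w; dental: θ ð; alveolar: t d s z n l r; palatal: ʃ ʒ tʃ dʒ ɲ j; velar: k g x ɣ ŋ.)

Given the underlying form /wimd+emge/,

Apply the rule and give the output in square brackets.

/m/ before /d/ (alveolar) → [n]
/m/ before /g/ (velar) → [ŋ]

[wind+eŋge]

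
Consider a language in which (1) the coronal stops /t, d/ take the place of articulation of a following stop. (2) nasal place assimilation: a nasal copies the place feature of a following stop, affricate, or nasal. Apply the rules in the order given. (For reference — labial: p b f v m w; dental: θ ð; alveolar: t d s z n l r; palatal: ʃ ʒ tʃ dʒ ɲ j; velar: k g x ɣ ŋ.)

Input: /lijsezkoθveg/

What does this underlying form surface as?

[lijsezkoθveg]

Rule 1: no segment meets the rule's conditions; no change.
After rule 1: lijsezkoθveg
Rule 2: no segment meets the rule's conditions; no change.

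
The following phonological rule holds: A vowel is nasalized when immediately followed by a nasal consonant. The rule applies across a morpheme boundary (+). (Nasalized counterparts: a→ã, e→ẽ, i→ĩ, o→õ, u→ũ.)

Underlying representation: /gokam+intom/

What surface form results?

/a/ before nasal /m/ → [ã]
/i/ before nasal /n/ → [ĩ]
/o/ before nasal /m/ → [õ]

[gokãm+ĩntõm]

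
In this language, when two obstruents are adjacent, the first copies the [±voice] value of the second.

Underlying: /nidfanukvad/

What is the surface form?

/d/ before /f/ (voiceless) → [t]
/k/ before /v/ (voiced) → [g]

[nitfanugvad]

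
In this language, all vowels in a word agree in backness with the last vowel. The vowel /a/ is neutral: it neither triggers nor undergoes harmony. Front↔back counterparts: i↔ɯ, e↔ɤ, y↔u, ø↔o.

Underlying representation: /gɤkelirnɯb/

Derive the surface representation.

/e/ harmonizes with /ɯ/ ([+back]) → [ɤ]
/i/ harmonizes with /ɯ/ ([+back]) → [ɯ]

[gɤkɤlɯrnɯb]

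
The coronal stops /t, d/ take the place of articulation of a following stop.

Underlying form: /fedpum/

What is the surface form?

/d/ before /p/ (labial) → [b]

[febpum]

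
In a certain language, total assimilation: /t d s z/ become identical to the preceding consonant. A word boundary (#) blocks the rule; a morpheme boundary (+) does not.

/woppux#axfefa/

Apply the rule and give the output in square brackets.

[woppux#axfefa]

no segment meets the rule's conditions; no change.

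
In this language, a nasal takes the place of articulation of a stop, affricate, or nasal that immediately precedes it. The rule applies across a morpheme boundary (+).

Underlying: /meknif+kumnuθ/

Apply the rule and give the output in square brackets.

/n/ after /k/ (velar) → [ŋ]
/n/ after /m/ (labial) → [m]

[mekŋif+kummuθ]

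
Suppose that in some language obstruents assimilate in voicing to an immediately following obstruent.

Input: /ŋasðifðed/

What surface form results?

/s/ before /ð/ (voiced) → [z]
/f/ before /ð/ (voiced) → [v]

[ŋazðivðed]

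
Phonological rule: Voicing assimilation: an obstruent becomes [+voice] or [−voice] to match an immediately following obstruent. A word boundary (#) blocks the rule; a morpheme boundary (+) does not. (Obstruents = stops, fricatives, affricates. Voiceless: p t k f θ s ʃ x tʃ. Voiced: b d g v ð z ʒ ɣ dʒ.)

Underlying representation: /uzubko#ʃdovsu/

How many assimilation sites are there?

/b/ before /k/ (voiceless) → [p]
/ʃ/ before /d/ (voiced) → [ʒ]
/v/ before /s/ (voiceless) → [f]
3 segments change.

3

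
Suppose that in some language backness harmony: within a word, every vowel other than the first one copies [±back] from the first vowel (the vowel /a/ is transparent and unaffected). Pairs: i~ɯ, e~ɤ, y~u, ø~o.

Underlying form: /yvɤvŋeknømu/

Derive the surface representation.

/ɤ/ harmonizes with /y/ ([-back]) → [e]
/u/ harmonizes with /y/ ([-back]) → [y]

[yvevŋeknømy]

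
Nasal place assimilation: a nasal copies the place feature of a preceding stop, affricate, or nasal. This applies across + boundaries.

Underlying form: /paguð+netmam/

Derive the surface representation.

[paguð+netnam]

/m/ after /t/ (alveolar) → [n]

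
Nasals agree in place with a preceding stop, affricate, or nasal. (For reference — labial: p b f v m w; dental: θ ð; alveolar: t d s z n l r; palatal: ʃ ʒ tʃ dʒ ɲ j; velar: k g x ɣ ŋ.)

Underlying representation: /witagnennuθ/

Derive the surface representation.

/n/ after /g/ (velar) → [ŋ]

[witagŋennuθ]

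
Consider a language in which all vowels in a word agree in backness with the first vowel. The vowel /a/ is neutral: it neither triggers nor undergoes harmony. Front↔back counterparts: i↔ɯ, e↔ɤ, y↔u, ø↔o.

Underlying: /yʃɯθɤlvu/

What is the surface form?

[yʃiθelvy]

/ɯ/ harmonizes with /y/ ([-back]) → [i]
/ɤ/ harmonizes with /y/ ([-back]) → [e]
/u/ harmonizes with /y/ ([-back]) → [y]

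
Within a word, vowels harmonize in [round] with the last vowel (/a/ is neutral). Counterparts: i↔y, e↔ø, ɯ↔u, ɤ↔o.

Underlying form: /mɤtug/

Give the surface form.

[motug]

/ɤ/ harmonizes with /u/ ([+round]) → [o]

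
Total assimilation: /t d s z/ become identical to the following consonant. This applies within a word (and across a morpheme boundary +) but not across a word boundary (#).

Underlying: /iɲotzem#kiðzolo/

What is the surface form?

[iɲozzem#kiðzolo]

/t/ before /z/ → [z] (total assimilation)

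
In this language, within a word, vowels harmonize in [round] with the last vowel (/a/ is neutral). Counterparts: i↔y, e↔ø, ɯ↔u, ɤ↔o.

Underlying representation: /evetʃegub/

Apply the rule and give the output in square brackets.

/e/ harmonizes with /u/ ([+round]) → [ø]
/e/ harmonizes with /u/ ([+round]) → [ø]
/e/ harmonizes with /u/ ([+round]) → [ø]

[øvøtʃøgub]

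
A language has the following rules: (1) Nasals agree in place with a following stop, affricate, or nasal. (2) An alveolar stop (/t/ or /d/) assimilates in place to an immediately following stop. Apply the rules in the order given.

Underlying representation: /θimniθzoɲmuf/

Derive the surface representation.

[θinniθzommuf]

Rule 1: /m/ before /n/ (alveolar) → [n]
Rule 1: /ɲ/ before /m/ (labial) → [m]
After rule 1: θinniθzommuf
Rule 2: no segment meets the rule's conditions; no change.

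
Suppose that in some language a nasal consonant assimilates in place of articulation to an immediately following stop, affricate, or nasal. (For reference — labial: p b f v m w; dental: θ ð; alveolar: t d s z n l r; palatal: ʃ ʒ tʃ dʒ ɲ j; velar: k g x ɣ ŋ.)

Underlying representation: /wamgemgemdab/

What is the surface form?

[waŋgeŋgendab]

/m/ before /g/ (velar) → [ŋ]
/m/ before /g/ (velar) → [ŋ]
/m/ before /d/ (alveolar) → [n]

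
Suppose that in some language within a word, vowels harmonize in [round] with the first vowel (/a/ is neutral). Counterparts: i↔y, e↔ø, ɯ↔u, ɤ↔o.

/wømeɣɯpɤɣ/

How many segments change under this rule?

/e/ harmonizes with /ø/ ([+round]) → [ø]
/ɯ/ harmonizes with /ø/ ([+round]) → [u]
/ɤ/ harmonizes with /ø/ ([+round]) → [o]
3 segments change.

3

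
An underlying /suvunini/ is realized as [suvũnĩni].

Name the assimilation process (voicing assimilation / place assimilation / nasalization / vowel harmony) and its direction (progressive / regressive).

/u/→[ũ] /i/→[ĩ].
Each target copies a feature from the following segment, so the direction is regressive.

nasalization, regressive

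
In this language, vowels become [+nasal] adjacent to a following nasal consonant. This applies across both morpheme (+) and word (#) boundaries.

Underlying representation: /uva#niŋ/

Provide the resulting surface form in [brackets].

/a/ before nasal /n/ → [ã]
/i/ before nasal /ŋ/ → [ĩ]

[uvã#nĩŋ]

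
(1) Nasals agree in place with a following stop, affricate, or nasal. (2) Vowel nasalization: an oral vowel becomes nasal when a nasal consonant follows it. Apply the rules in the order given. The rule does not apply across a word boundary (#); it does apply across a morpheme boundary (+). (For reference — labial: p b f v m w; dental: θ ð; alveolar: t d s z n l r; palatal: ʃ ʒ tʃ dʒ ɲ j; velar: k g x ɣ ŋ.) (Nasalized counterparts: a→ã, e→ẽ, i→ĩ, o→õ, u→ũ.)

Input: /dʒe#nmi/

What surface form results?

[dʒe#mmi]

Rule 1: /n/ before /m/ (labial) → [m]
After rule 1: dʒe#mmi
Rule 2: no segment meets the rule's conditions; no change.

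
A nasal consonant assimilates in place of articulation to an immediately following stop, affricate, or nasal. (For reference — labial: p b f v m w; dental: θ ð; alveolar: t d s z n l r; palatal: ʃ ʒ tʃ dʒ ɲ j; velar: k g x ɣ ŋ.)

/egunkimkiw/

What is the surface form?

/n/ before /k/ (velar) → [ŋ]
/m/ before /k/ (velar) → [ŋ]

[eguŋkiŋkiw]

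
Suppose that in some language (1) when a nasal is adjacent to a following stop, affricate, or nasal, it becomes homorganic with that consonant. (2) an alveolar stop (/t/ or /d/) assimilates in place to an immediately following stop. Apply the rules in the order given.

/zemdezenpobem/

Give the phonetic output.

[zendezempobem]

Rule 1: /m/ before /d/ (alveolar) → [n]
Rule 1: /n/ before /p/ (labial) → [m]
After rule 1: zendezempobem
Rule 2: no segment meets the rule's conditions; no change.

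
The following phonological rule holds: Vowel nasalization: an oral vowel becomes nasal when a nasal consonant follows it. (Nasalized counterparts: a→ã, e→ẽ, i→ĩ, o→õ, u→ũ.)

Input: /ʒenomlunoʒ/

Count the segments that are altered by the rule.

3

/e/ before nasal /n/ → [ẽ]
/o/ before nasal /m/ → [õ]
/u/ before nasal /n/ → [ũ]
3 segments change.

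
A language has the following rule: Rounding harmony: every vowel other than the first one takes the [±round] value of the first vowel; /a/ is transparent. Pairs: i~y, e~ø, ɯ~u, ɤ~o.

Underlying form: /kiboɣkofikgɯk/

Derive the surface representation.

/o/ harmonizes with /i/ ([-round]) → [ɤ]
/o/ harmonizes with /i/ ([-round]) → [ɤ]

[kibɤɣkɤfikgɯk]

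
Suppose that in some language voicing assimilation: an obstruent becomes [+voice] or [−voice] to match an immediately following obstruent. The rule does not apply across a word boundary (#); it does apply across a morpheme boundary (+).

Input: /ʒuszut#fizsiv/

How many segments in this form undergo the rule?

2

/s/ before /z/ (voiced) → [z]
/z/ before /s/ (voiceless) → [s]
2 segments change.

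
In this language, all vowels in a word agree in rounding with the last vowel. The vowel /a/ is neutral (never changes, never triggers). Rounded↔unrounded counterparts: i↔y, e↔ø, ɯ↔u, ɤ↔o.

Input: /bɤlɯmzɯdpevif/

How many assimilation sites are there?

No segment meets the rule's conditions.

0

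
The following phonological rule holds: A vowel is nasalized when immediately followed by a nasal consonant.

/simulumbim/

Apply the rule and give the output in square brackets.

[sĩmulũmbĩm]

/i/ before nasal /m/ → [ĩ]
/u/ before nasal /m/ → [ũ]
/i/ before nasal /m/ → [ĩ]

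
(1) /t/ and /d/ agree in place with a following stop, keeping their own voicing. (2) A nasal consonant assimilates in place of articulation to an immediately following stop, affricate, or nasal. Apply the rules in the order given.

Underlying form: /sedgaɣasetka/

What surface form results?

[seggaɣasekka]

Rule 1: /d/ before /g/ (velar) → [g]
Rule 1: /t/ before /k/ (velar) → [k]
After rule 1: seggaɣasekka
Rule 2: no segment meets the rule's conditions; no change.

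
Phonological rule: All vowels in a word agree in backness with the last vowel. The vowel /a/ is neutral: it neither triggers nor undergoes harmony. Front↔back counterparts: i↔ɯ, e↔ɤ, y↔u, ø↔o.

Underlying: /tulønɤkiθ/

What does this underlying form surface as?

/u/ harmonizes with /i/ ([-back]) → [y]
/ɤ/ harmonizes with /i/ ([-back]) → [e]

[tylønekiθ]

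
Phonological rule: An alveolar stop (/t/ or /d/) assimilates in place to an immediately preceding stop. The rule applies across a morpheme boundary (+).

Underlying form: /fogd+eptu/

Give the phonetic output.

[fogg+eppu]

/d/ after /g/ (velar) → [g]
/t/ after /p/ (labial) → [p]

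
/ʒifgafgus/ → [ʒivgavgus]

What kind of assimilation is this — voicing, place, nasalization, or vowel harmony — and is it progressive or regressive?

voicing assimilation, regressive

/f/→[v] /f/→[v].
Each target copies a feature from the following segment, so the direction is regressive.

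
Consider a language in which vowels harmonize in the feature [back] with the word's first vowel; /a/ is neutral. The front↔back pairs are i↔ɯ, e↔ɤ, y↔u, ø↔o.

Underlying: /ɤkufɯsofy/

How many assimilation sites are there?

/y/ harmonizes with /ɤ/ ([+back]) → [u]
1 segment changes.

1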